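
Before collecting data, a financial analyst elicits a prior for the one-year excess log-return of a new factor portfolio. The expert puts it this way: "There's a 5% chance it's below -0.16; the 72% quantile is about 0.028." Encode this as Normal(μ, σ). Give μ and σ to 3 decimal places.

For Normal(μ,σ), the p-quantile is μ + z_p·σ. Here z_{0.05} = -1.645, z_{0.72} = 0.5828.
So -0.16 = μ − 1.645σ and 0.028 = μ + 0.5828σ.
Subtracting: σ = (0.028 − -0.16)/(0.5828 − (-1.645)) = 0.084.
Then μ = -0.16 − (-1.645)·0.084 = -0.021.

μ = -0.021, σ = 0.084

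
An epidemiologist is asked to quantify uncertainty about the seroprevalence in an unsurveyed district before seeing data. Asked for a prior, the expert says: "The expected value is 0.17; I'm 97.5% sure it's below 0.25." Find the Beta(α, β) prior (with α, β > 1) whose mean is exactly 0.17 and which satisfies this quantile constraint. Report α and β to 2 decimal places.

With mean 0.17 fixed, write α = 0.17s, β = 0.83s where s = α+β.
Need P(θ < 0.25) = 0.975 under Beta(0.17s, 0.83s). Normal approximation: (q−m)/√(m(1−m)/s) ≈ z_{0.975} = 1.96, so s ≈ 0.17·0.83·(1.96)²/(0.25−0.17)² = 84.7.
At s = 84.7: P(θ<0.25) ≈ 0.966. Adjusting to match 0.975 gives s ≈ 98.00.
So α = 0.17·98.00 ≈ 16.66, β = 0.83·98.00 ≈ 81.34.

α ≈ 16.66, β ≈ 81.34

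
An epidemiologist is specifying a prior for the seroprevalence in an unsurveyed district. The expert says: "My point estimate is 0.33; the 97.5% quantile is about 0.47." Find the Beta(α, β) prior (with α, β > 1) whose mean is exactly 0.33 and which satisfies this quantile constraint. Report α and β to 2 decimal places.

α ≈ 15.32, β ≈ 31.10

With mean 0.33 fixed, write α = 0.33s, β = 0.67s where s = α+β.
Need P(θ < 0.47) = 0.975 under Beta(0.33s, 0.67s). Normal approximation: (q−m)/√(m(1−m)/s) ≈ z_{0.975} = 1.96, so s ≈ 0.33·0.67·(1.96)²/(0.47−0.33)² = 43.3.
At s = 43.3: P(θ<0.47) ≈ 0.971. Adjusting to match 0.975 gives s ≈ 46.43.
So α = 0.33·46.43 ≈ 15.32, β = 0.67·46.43 ≈ 31.10.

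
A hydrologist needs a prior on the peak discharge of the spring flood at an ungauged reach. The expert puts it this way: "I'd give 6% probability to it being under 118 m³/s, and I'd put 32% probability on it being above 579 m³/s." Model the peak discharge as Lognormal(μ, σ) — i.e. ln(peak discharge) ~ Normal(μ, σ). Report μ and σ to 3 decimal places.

If T ~ Lognormal(μ,σ) then ln T ~ Normal(μ,σ), so the p-quantile of ln T is μ + z_p·σ.
ln(118) = 4.771 and ln(579) = 6.361; z_{0.06} = -1.555, z_{0.68} = 0.4677.
σ = (6.361 − 4.771)/(0.4677 − (-1.555)) = 0.786.
μ = 4.771 − (-1.555)·0.786 = 5.993.

μ ≈ 5.993, σ ≈ 0.786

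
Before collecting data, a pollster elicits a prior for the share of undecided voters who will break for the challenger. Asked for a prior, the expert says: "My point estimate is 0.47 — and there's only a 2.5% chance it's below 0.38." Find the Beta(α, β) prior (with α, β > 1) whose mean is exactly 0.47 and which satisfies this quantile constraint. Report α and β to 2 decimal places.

α ≈ 54.25, β ≈ 61.17

With mean 0.47 fixed, write α = 0.47s, β = 0.53s where s = α+β.
Need P(θ < 0.38) = 0.025 under Beta(0.47s, 0.53s). Normal approximation: (q−m)/√(m(1−m)/s) ≈ z_{0.025} = -1.96, so s ≈ 0.47·0.53·(-1.96)²/(0.38−0.47)² = 118.1.
At s = 118.1: P(θ<0.38) ≈ 0.024. Adjusting to match 0.025 gives s ≈ 115.42.
So α = 0.47·115.42 ≈ 54.25, β = 0.53·115.42 ≈ 61.17.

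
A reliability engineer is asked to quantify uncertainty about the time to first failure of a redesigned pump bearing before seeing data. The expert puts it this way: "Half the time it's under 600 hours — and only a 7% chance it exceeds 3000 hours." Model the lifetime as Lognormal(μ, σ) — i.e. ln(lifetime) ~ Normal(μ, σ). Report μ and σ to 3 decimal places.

If T ~ Lognormal(μ,σ) then ln T ~ Normal(μ,σ), so the p-quantile of ln T is μ + z_p·σ.
ln(600) = 6.397 and ln(3000) = 8.006; z_{0.5} = 0, z_{0.93} = 1.476.
σ = (8.006 − 6.397)/(1.476 − (0)) = 1.091.
μ = 6.397 − (0)·1.091 = 6.397.

μ ≈ 6.397, σ ≈ 1.091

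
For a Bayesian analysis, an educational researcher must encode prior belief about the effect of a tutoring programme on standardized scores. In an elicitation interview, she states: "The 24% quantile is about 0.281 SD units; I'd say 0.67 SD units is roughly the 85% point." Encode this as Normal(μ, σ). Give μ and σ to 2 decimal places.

The p-quantile of Normal(μ,σ) is μ + z_p·σ, with z_{0.24} = -0.7063 and z_{0.85} = 1.036.
Eliminate σ: μ = (z₂·x₁ − z₁·x₂)/(z₂ − z₁) = (1.036·0.281 − (-0.7063)·0.67)/1.743 = 0.44.
Then σ = (x₂ − x₁)/(z₂ − z₁) = (0.67 − 0.281)/1.743 = 0.22.

μ = 0.44, σ = 0.22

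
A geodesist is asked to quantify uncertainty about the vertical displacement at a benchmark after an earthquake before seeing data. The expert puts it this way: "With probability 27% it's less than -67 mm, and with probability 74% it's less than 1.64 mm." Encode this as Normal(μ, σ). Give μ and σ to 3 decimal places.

The p-quantile of Normal(μ,σ) is μ + z_p·σ, with z_{0.27} = -0.6128 and z_{0.74} = 0.6433.
Eliminate σ: μ = (z₂·x₁ − z₁·x₂)/(z₂ − z₁) = (0.6433·-67 − (-0.6128)·1.64)/1.256 = -33.514.
Then σ = (x₂ − x₁)/(z₂ − z₁) = (1.64 − -67)/1.256 = 54.643.

μ = -33.514, σ = 54.643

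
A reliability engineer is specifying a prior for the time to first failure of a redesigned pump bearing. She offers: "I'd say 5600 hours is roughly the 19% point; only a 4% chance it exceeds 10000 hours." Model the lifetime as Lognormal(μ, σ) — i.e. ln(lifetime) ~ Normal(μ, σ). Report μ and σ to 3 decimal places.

If T ~ Lognormal(μ,σ) then ln T ~ Normal(μ,σ), so the p-quantile of ln T is μ + z_p·σ.
ln(5600) = 8.631 and ln(10000) = 9.21; z_{0.19} = -0.8779, z_{0.96} = 1.751.
σ = (9.21 − 8.631)/(1.751 − (-0.8779)) = 0.221.
μ = 8.631 − (-0.8779)·0.221 = 8.824.

μ ≈ 8.824, σ ≈ 0.221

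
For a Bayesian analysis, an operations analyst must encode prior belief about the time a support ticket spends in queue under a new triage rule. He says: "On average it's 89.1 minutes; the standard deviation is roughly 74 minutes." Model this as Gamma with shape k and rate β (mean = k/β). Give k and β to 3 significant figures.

k ≈ 1.45, β ≈ 0.0163

For Gamma(k, rate β): mean = k/β, variance = k/β², so CV = 1/√k.
CV = SD/mean = 74/89.1 = 0.8305, hence k = 1/CV² = 1.45.
Then β = k/mean = 1.45/89.1 = 0.0163.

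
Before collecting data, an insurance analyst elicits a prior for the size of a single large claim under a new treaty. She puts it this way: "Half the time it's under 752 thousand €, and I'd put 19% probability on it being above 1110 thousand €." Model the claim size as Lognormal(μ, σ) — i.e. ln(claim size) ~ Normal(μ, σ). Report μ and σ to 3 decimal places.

If T ~ Lognormal(μ,σ) then ln T ~ Normal(μ,σ), so the p-quantile of ln T is μ + z_p·σ.
ln(752) = 6.623 and ln(1110) = 7.012; z_{0.5} = 0, z_{0.81} = 0.8779.
σ = (7.012 − 6.623)/(0.8779 − (0)) = 0.444.
μ = 6.623 − (0)·0.444 = 6.623.

μ ≈ 6.623, σ ≈ 0.444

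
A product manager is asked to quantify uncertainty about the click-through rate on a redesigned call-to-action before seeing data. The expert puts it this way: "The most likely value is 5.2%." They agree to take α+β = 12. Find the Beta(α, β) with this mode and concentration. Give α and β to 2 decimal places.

For α,β > 1 the Beta mode is (α−1)/(α+β−2). With α+β = 12, the mode is (α−1)/10.
Set (α−1)/10 = 0.052 → α = 1 + 0.052·10 = 1.52.
β = 12 − α = 10.48.

α = 1.52, β = 10.48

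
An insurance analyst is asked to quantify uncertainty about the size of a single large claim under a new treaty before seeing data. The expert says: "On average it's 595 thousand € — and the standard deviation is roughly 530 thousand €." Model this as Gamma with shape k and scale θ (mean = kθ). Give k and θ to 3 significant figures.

k ≈ 1.26, θ ≈ 472

For Gamma(k, scale θ): mean = kθ, variance = kθ², so CV = 1/√k.
CV = SD/mean = 530/595 = 0.8908, hence k = 1/CV² = 1.26.
Then θ = mean/k = 595/1.26 = 472.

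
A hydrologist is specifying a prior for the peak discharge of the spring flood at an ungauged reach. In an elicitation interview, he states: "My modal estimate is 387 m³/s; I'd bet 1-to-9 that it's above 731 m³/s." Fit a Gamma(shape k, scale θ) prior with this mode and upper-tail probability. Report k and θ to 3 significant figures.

Gamma(k,θ) with k>1 has mode (k−1)θ, so θ = 387/(k−1).
Need P(X < 731) = 0.9 with θ tied to k this way. Start at k = 2, θ = 387: P(X<731) ≈ 0.563.
Too low — raise k to concentrate. Iterating converges to k ≈ 5.73.
Then θ = 387/(5.73−1) ≈ 81.9.

k ≈ 5.73, θ ≈ 81.9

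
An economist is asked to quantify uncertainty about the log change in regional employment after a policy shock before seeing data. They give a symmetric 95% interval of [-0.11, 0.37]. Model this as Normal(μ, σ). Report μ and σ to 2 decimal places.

A symmetric 95% interval runs μ ± z·σ with z = 1.96.
Half-width = 0.24, so σ = 0.24/1.96 = 0.12.
μ is the interval midpoint, 0.13.

μ = 0.13, σ = 0.12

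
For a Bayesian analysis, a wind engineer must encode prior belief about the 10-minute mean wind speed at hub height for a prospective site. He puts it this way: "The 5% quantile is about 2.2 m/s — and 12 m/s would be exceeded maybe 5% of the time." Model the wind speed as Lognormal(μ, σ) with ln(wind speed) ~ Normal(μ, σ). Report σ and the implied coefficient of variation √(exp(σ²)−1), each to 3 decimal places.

σ ≈ 0.516, CV ≈ 0.552

If T ~ Lognormal(μ,σ) then ln T ~ Normal(μ,σ), so the p-quantile of ln T is μ + z_p·σ.
ln(2.2) = 0.7885 and ln(12) = 2.485; z_{0.05} = -1.645, z_{0.95} = 1.645.
σ = (2.485 − 0.7885)/(1.645 − (-1.645)) = 0.516.
μ = 0.7885 − (-1.645)·0.516 = 1.637.
CV = √(exp(σ²)−1) = √(exp(0.2659)−1) = 0.552.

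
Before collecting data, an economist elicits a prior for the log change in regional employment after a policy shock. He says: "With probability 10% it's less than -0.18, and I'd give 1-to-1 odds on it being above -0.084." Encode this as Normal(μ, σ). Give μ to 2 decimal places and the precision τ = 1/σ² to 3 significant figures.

μ = -0.08, τ = 178

For Normal(μ,σ), the p-quantile is μ + z_p·σ. Here z_{0.1} = -1.282, z_{0.5} = 0.
So -0.18 = μ − 1.282σ and -0.084 = μ + 0σ.
Subtracting: σ = (-0.084 − -0.18)/(0 − (-1.282)) = 0.07.
Then μ = -0.18 − (-1.282)·0.07 = -0.08.
Precision τ = 1/σ² = 1/0.07491² = 178.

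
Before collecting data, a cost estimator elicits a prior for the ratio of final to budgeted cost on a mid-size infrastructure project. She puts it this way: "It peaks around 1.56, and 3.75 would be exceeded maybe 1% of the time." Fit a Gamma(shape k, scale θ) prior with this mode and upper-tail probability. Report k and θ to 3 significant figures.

Gamma(k,θ) with k>1 has mode (k−1)θ, so θ = 1.56/(k−1).
Need P(X < 3.75) = 0.99 with θ tied to k this way. Start at k = 2, θ = 1.56: P(X<3.75) ≈ 0.692.
Too low — raise k to concentrate. Iterating converges to k ≈ 7.15.
Then θ = 1.56/(7.15−1) ≈ 0.254.

k ≈ 7.15, θ ≈ 0.254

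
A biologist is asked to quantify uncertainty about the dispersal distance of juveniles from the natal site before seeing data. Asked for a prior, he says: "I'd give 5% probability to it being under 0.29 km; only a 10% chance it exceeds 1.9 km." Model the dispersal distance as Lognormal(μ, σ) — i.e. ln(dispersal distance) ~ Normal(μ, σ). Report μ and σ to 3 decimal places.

μ ≈ -0.181, σ ≈ 0.642

If T ~ Lognormal(μ,σ) then ln T ~ Normal(μ,σ), so the p-quantile of ln T is μ + z_p·σ.
ln(0.29) = -1.238 and ln(1.9) = 0.6419; z_{0.05} = -1.645, z_{0.9} = 1.282.
σ = (0.6419 − -1.238)/(1.282 − (-1.645)) = 0.642.
μ = -1.238 − (-1.645)·0.642 = -0.181.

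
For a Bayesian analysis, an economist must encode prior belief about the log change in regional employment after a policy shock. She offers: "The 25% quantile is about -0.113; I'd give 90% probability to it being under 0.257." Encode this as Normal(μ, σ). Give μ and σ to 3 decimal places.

For Normal(μ,σ), the p-quantile is μ + z_p·σ. Here z_{0.25} = -0.6745, z_{0.9} = 1.282.
So -0.113 = μ − 0.6745σ and 0.257 = μ + 1.282σ.
Subtracting: σ = (0.257 − -0.113)/(1.282 − (-0.6745)) = 0.189.
Then μ = -0.113 − (-0.6745)·0.189 = 0.015.

μ = 0.015, σ = 0.189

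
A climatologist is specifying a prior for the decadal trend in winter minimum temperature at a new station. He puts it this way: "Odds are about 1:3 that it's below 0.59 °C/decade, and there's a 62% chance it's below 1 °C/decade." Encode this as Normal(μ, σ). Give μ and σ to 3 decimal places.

μ = 0.872, σ = 0.418

The p-quantile of Normal(μ,σ) is μ + z_p·σ, with z_{0.25} = -0.6745 and z_{0.62} = 0.3055.
Eliminate σ: μ = (z₂·x₁ − z₁·x₂)/(z₂ − z₁) = (0.3055·0.59 − (-0.6745)·1)/0.98 = 0.872.
Then σ = (x₂ − x₁)/(z₂ − z₁) = (1 − 0.59)/0.98 = 0.418.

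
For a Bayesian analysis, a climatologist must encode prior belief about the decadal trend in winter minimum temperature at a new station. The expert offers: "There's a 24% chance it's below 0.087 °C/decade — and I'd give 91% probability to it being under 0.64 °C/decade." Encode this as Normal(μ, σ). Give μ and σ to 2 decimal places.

μ = 0.28, σ = 0.27

For Normal(μ,σ), the p-quantile is μ + z_p·σ. Here z_{0.24} = -0.7063, z_{0.91} = 1.341.
So 0.087 = μ − 0.7063σ and 0.64 = μ + 1.341σ.
Subtracting: σ = (0.64 − 0.087)/(1.341 − (-0.7063)) = 0.27.
Then μ = 0.087 − (-0.7063)·0.27 = 0.28.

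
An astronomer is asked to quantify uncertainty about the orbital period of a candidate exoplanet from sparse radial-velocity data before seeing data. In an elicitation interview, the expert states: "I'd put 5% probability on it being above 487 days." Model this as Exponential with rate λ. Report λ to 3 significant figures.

P(T > 487.0) = e^(−λ·487.0) = 0.05, so λ = −ln(0.05)/487.0 = 0.00615.

λ ≈ 0.00615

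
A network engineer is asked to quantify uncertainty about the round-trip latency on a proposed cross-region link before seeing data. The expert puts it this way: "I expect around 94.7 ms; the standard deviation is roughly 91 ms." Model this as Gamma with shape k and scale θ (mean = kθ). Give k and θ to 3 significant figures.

k ≈ 1.08, θ ≈ 87.4

For Gamma(k, scale θ): mean = kθ, variance = kθ², so CV = 1/√k.
CV = SD/mean = 91/94.7 = 0.9609, hence k = 1/CV² = 1.08.
Then θ = mean/k = 94.7/1.08 = 87.4.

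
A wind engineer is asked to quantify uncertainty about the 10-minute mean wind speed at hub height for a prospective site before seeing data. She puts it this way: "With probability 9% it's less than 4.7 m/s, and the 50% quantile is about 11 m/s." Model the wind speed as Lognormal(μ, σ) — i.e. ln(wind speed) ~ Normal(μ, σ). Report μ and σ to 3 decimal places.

If T ~ Lognormal(μ,σ) then ln T ~ Normal(μ,σ), so the p-quantile of ln T is μ + z_p·σ.
ln(4.7) = 1.548 and ln(11) = 2.398; z_{0.09} = -1.341, z_{0.5} = 0.
σ = (2.398 − 1.548)/(0 − (-1.341)) = 0.634.
μ = 1.548 − (-1.341)·0.634 = 2.398.

μ ≈ 2.398, σ ≈ 0.634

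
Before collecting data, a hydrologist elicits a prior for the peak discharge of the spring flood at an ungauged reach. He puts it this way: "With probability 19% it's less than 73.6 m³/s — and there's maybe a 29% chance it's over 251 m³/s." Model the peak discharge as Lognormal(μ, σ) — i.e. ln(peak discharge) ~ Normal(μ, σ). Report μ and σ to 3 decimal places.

μ ≈ 5.051, σ ≈ 0.857

If T ~ Lognormal(μ,σ) then ln T ~ Normal(μ,σ), so the p-quantile of ln T is μ + z_p·σ.
ln(73.6) = 4.299 and ln(251) = 5.525; z_{0.19} = -0.8779, z_{0.71} = 0.5534.
σ = (5.525 − 4.299)/(0.5534 − (-0.8779)) = 0.857.
μ = 4.299 − (-0.8779)·0.857 = 5.051.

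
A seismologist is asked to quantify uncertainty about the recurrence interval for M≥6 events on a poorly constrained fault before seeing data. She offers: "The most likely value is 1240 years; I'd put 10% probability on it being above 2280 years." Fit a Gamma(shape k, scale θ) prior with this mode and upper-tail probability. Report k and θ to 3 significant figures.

Gamma(k,θ) with k>1 has mode (k−1)θ, so θ = 1240/(k−1).
Need P(X < 2280) = 0.9 with θ tied to k this way. Start at k = 2, θ = 1240: P(X<2280) ≈ 0.549.
Too low — raise k to concentrate. Iterating converges to k ≈ 6.14.
Then θ = 1240/(6.14−1) ≈ 241.

k ≈ 6.14, θ ≈ 241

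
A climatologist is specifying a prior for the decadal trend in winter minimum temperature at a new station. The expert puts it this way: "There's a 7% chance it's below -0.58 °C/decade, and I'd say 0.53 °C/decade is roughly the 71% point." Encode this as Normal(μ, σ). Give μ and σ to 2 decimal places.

The p-quantile of Normal(μ,σ) is μ + z_p·σ, with z_{0.07} = -1.476 and z_{0.71} = 0.5534.
Eliminate σ: μ = (z₂·x₁ − z₁·x₂)/(z₂ − z₁) = (0.5534·-0.58 − (-1.476)·0.53)/2.029 = 0.23.
Then σ = (x₂ − x₁)/(z₂ − z₁) = (0.53 − -0.58)/2.029 = 0.55.

μ = 0.23, σ = 0.55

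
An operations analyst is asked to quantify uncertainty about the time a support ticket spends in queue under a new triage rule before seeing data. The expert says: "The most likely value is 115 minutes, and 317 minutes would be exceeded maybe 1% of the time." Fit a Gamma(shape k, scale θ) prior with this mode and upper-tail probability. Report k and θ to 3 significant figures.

k ≈ 5.47, θ ≈ 25.7

Gamma(k,θ) with k>1 has mode (k−1)θ, so θ = 115/(k−1).
Need P(X < 317) = 0.99 with θ tied to k this way. Start at k = 2, θ = 115: P(X<317) ≈ 0.761.
Too low — raise k to concentrate. Iterating converges to k ≈ 5.47.
Then θ = 115/(5.47−1) ≈ 25.7.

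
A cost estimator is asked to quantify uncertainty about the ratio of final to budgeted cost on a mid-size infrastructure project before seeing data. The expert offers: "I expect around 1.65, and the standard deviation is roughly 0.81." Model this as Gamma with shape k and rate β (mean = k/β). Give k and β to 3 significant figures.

For Gamma(k, rate β): mean = k/β, variance = k/β², so CV = 1/√k.
CV = SD/mean = 0.81/1.65 = 0.4909, hence k = 1/CV² = 4.15.
Then β = k/mean = 4.15/1.65 = 2.51.

k ≈ 4.15, β ≈ 2.51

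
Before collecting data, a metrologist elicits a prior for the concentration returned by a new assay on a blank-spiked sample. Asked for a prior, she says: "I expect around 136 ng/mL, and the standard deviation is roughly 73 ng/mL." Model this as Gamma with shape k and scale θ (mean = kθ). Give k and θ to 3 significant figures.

k ≈ 3.47, θ ≈ 39.2

For Gamma(k, scale θ): mean = kθ, variance = kθ², so CV = 1/√k.
CV = SD/mean = 73/136 = 0.5368, hence k = 1/CV² = 3.47.
Then θ = mean/k = 136/3.47 = 39.2.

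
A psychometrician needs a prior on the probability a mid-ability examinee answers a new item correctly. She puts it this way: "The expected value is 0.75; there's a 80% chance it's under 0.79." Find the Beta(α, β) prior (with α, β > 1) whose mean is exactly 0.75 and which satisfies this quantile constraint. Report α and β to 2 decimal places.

With mean 0.75 fixed, write α = 0.75s, β = 0.25s where s = α+β.
Need P(θ < 0.79) = 0.8 under Beta(0.75s, 0.25s). Normal approximation: (q−m)/√(m(1−m)/s) ≈ z_{0.8} = 0.842, so s ≈ 0.75·0.25·(0.842)²/(0.79−0.75)² = 83.0.
At s = 83.0: P(θ<0.79) ≈ 0.797. Adjusting to match 0.8 gives s ≈ 85.06.
So α = 0.75·85.06 ≈ 63.79, β = 0.25·85.06 ≈ 21.26.

α ≈ 63.79, β ≈ 21.26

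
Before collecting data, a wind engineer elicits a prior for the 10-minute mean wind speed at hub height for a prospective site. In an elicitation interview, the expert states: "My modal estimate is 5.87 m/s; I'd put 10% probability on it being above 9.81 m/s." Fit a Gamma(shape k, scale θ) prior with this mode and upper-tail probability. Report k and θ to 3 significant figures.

Gamma(k,θ) with k>1 has mode (k−1)θ, so θ = 5.87/(k−1).
Need P(X < 9.81) = 0.9 with θ tied to k this way. Start at k = 2, θ = 5.87: P(X<9.81) ≈ 0.498.
Too low — raise k to concentrate. Iterating converges to k ≈ 8.16.
Then θ = 5.87/(8.16−1) ≈ 0.819.

k ≈ 8.16, θ ≈ 0.819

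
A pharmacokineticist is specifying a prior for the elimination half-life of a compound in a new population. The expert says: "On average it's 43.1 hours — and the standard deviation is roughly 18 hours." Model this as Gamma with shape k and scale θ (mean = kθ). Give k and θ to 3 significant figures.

k ≈ 5.73, θ ≈ 7.52

For Gamma(k, scale θ): mean = kθ, variance = kθ², so CV = 1/√k.
CV = SD/mean = 18/43.1 = 0.4176, hence k = 1/CV² = 5.73.
Then θ = mean/k = 43.1/5.73 = 7.52.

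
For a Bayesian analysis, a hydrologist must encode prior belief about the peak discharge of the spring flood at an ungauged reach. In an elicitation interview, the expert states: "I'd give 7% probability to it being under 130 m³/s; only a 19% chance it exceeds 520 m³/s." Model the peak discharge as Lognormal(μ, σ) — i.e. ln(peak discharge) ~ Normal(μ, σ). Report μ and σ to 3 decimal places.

If T ~ Lognormal(μ,σ) then ln T ~ Normal(μ,σ), so the p-quantile of ln T is μ + z_p·σ.
ln(130) = 4.868 and ln(520) = 6.254; z_{0.07} = -1.476, z_{0.81} = 0.8779.
σ = (6.254 − 4.868)/(0.8779 − (-1.476)) = 0.589.
μ = 4.868 − (-1.476)·0.589 = 5.737.

μ ≈ 5.737, σ ≈ 0.589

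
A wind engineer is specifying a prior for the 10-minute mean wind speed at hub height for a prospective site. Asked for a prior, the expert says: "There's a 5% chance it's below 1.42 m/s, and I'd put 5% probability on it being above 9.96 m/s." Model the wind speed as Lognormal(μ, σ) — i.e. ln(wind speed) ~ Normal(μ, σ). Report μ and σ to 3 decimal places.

If T ~ Lognormal(μ,σ) then ln T ~ Normal(μ,σ), so the p-quantile of ln T is μ + z_p·σ.
ln(1.42) = 0.3507 and ln(9.96) = 2.299; z_{0.05} = -1.645, z_{0.95} = 1.645.
σ = (2.299 − 0.3507)/(1.645 − (-1.645)) = 0.592.
μ = 0.3507 − (-1.645)·0.592 = 1.325.

μ ≈ 1.325, σ ≈ 0.592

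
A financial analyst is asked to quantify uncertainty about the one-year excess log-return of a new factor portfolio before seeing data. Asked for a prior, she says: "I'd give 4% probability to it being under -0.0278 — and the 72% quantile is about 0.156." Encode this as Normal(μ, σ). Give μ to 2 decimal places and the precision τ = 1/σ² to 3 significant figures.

The p-quantile of Normal(μ,σ) is μ + z_p·σ, with z_{0.04} = -1.751 and z_{0.72} = 0.5828.
Eliminate σ: μ = (z₂·x₁ − z₁·x₂)/(z₂ − z₁) = (0.5828·-0.0278 − (-1.751)·0.156)/2.334 = 0.11.
Then σ = (x₂ − x₁)/(z₂ − z₁) = (0.156 − -0.0278)/2.334 = 0.08.
Precision τ = 1/σ² = 1/0.07876² = 161.

μ = 0.11, τ = 161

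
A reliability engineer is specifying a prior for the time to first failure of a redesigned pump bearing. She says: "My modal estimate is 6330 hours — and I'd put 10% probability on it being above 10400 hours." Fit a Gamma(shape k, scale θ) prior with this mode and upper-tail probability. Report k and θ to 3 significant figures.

k ≈ 8.65, θ ≈ 828

Gamma(k,θ) with k>1 has mode (k−1)θ, so θ = 6330/(k−1).
Need P(X < 10400) = 0.9 with θ tied to k this way. Start at k = 2, θ = 6330: P(X<10400) ≈ 0.489.
Too low — raise k to concentrate. Iterating converges to k ≈ 8.65.
Then θ = 6330/(8.65−1) ≈ 828.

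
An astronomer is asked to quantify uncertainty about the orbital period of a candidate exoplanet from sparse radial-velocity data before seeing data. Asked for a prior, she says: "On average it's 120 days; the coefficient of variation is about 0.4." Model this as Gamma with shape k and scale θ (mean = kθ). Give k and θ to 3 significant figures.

For Gamma(k, scale θ): mean = kθ, variance = kθ², so CV = 1/√k.
CV = 0.4, hence k = 1/CV² = 6.25.
Then θ = mean/k = 120/6.25 = 19.2.

k ≈ 6.25, θ ≈ 19.2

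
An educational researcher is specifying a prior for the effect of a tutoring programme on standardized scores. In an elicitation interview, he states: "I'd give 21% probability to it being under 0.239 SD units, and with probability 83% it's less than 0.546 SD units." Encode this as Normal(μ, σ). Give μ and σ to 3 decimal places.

μ = 0.380, σ = 0.174

The p-quantile of Normal(μ,σ) is μ + z_p·σ, with z_{0.21} = -0.8064 and z_{0.83} = 0.9542.
Eliminate σ: μ = (z₂·x₁ − z₁·x₂)/(z₂ − z₁) = (0.9542·0.239 − (-0.8064)·0.546)/1.761 = 0.380.
Then σ = (x₂ − x₁)/(z₂ − z₁) = (0.546 − 0.239)/1.761 = 0.174.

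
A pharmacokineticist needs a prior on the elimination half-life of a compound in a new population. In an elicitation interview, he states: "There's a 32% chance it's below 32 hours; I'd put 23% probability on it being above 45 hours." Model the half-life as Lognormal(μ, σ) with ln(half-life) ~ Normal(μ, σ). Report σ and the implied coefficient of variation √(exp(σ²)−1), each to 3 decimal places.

σ ≈ 0.283, CV ≈ 0.288

If T ~ Lognormal(μ,σ) then ln T ~ Normal(μ,σ), so the p-quantile of ln T is μ + z_p·σ.
ln(32) = 3.466 and ln(45) = 3.807; z_{0.32} = -0.4677, z_{0.77} = 0.7388.
σ = (3.807 − 3.466)/(0.7388 − (-0.4677)) = 0.283.
μ = 3.466 − (-0.4677)·0.283 = 3.598.
CV = √(exp(σ²)−1) = √(exp(0.0798)−1) = 0.288.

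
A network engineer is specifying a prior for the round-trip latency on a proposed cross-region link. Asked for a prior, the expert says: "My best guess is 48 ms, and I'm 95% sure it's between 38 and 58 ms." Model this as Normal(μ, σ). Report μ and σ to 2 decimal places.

μ = 48.00, σ = 5.10

A symmetric 95% interval runs μ ± z·σ with z = 1.96.
Half-width = 10, so σ = 10/1.96 = 5.10.
μ is the stated best guess, 48.00.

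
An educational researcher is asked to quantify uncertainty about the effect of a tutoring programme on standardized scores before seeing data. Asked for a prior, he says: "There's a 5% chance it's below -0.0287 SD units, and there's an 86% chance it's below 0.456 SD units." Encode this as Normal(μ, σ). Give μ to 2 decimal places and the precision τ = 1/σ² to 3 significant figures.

For Normal(μ,σ), the p-quantile is μ + z_p·σ. Here z_{0.05} = -1.645, z_{0.86} = 1.08.
So -0.0287 = μ − 1.645σ and 0.456 = μ + 1.08σ.
Subtracting: σ = (0.456 − -0.0287)/(1.08 − (-1.645)) = 0.18.
Then μ = -0.0287 − (-1.645)·0.18 = 0.26.
Precision τ = 1/σ² = 1/0.1779² = 31.6.

μ = 0.26, τ = 31.6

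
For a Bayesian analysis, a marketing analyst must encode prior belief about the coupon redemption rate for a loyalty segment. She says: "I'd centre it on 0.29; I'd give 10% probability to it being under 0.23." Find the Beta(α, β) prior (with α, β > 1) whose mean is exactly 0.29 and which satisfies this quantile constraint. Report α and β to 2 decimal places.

With mean 0.29 fixed, write α = 0.29s, β = 0.71s where s = α+β.
Need P(θ < 0.23) = 0.1 under Beta(0.29s, 0.71s). Normal approximation: (q−m)/√(m(1−m)/s) ≈ z_{0.1} = -1.28, so s ≈ 0.29·0.71·(-1.28)²/(0.23−0.29)² = 93.9.
At s = 93.9: P(θ<0.23) ≈ 0.095. Adjusting to match 0.1 gives s ≈ 90.26.
So α = 0.29·90.26 ≈ 26.18, β = 0.71·90.26 ≈ 64.09.

α ≈ 26.18, β ≈ 64.09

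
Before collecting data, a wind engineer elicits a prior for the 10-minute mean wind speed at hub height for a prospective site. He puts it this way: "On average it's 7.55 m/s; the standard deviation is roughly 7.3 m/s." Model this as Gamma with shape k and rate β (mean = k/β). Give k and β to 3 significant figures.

For Gamma(k, rate β): mean = k/β, variance = k/β², so CV = 1/√k.
CV = SD/mean = 7.3/7.55 = 0.9669, hence k = 1/CV² = 1.07.
Then β = k/mean = 1.07/7.55 = 0.142.

k ≈ 1.07, β ≈ 0.142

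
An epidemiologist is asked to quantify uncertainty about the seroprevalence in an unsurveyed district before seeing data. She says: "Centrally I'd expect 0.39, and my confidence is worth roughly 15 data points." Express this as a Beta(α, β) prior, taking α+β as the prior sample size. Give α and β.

α = 5.85, β = 9.15

Under the effective-sample-size interpretation, Beta(α, β) has prior mean α/(α+β) and prior sample size α+β.
So α+β = 15 and α/(α+β) = 0.39, giving α = 0.39·15 = 5.85 and β = 15 − 5.85 = 9.15.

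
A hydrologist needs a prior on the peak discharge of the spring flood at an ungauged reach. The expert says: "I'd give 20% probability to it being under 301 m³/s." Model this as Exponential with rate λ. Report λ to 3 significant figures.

λ ≈ 0.000741

P(T < 301.0) = 1 − e^(−λ·301.0) = 0.2, so λ = −ln(1−0.2)/301.0 = −ln(0.8)/301.0 = 0.000741.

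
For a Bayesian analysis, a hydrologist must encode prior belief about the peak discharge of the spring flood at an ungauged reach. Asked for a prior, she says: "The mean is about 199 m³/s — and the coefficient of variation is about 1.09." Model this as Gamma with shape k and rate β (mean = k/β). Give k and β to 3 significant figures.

k ≈ 0.842, β ≈ 0.00423

For Gamma(k, rate β): mean = k/β, variance = k/β², so CV = 1/√k.
CV = 1.09, hence k = 1/CV² = 0.842.
Then β = k/mean = 0.842/199 = 0.00423.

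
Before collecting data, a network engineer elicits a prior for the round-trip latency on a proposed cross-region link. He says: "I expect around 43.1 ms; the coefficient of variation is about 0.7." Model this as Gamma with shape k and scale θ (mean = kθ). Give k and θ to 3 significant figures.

k ≈ 2.04, θ ≈ 21.1

For Gamma(k, scale θ): mean = kθ, variance = kθ², so CV = 1/√k.
CV = 0.7, hence k = 1/CV² = 2.04.
Then θ = mean/k = 43.1/2.04 = 21.1.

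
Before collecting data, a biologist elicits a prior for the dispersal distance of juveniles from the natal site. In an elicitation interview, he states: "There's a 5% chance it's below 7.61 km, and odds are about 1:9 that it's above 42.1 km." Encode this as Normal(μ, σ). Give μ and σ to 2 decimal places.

μ = 27.00, σ = 11.79

For Normal(μ,σ), the p-quantile is μ + z_p·σ. Here z_{0.05} = -1.645, z_{0.9} = 1.282.
So 7.61 = μ − 1.645σ and 42.1 = μ + 1.282σ.
Subtracting: σ = (42.1 − 7.61)/(1.282 − (-1.645)) = 11.79.
Then μ = 7.61 − (-1.645)·11.79 = 27.00.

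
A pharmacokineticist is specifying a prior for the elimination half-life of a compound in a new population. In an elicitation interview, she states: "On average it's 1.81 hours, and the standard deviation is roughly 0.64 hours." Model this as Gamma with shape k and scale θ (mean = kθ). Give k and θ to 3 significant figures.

For Gamma(k, scale θ): mean = kθ, variance = kθ², so CV = 1/√k.
CV = SD/mean = 0.64/1.81 = 0.3536, hence k = 1/CV² = 8.
Then θ = mean/k = 1.81/8 = 0.226.

k ≈ 8, θ ≈ 0.226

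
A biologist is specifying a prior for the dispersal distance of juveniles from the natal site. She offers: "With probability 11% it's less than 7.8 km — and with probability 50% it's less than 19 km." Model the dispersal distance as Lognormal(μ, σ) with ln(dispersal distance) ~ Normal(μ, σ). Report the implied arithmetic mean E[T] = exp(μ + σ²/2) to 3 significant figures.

If T ~ Lognormal(μ,σ) then ln T ~ Normal(μ,σ), so the p-quantile of ln T is μ + z_p·σ.
ln(7.8) = 2.054 and ln(19) = 2.944; z_{0.11} = -1.227, z_{0.5} = 0.
σ = (2.944 − 2.054)/(0 − (-1.227)) = 0.726.
μ = 2.054 − (-1.227)·0.726 = 2.944.
E[T] = exp(μ + σ²/2) = exp(2.944 + 0.2635) = 24.7 km.

E[T] ≈ 24.7 km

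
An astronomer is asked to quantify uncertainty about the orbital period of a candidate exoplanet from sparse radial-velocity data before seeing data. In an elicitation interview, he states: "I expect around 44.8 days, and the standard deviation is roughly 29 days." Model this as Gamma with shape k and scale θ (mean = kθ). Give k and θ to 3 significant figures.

k ≈ 2.39, θ ≈ 18.8

For Gamma(k, scale θ): mean = kθ, variance = kθ², so CV = 1/√k.
CV = SD/mean = 29/44.8 = 0.6473, hence k = 1/CV² = 2.39.
Then θ = mean/k = 44.8/2.39 = 18.8.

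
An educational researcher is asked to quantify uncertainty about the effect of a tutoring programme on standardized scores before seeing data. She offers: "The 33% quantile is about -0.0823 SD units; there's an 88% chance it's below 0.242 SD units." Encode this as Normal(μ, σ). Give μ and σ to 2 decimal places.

μ = 0.01, σ = 0.20

For Normal(μ,σ), the p-quantile is μ + z_p·σ. Here z_{0.33} = -0.4399, z_{0.88} = 1.175.
So -0.0823 = μ − 0.4399σ and 0.242 = μ + 1.175σ.
Subtracting: σ = (0.242 − -0.0823)/(1.175 − (-0.4399)) = 0.20.
Then μ = -0.0823 − (-0.4399)·0.20 = 0.01.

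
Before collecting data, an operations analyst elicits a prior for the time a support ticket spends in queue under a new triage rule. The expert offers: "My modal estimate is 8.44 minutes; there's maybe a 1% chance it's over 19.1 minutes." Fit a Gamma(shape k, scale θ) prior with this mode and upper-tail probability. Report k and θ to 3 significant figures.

Gamma(k,θ) with k>1 has mode (k−1)θ, so θ = 8.44/(k−1).
Need P(X < 19.1) = 0.99 with θ tied to k this way. Start at k = 2, θ = 8.44: P(X<19.1) ≈ 0.661.
Too low — raise k to concentrate. Iterating converges to k ≈ 8.19.
Then θ = 8.44/(8.19−1) ≈ 1.17.

k ≈ 8.19, θ ≈ 1.17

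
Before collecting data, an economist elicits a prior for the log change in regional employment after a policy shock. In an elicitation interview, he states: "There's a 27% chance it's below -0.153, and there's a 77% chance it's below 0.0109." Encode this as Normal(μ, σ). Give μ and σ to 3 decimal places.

For Normal(μ,σ), the p-quantile is μ + z_p·σ. Here z_{0.27} = -0.6128, z_{0.77} = 0.7388.
So -0.153 = μ − 0.6128σ and 0.0109 = μ + 0.7388σ.
Subtracting: σ = (0.0109 − -0.153)/(0.7388 − (-0.6128)) = 0.121.
Then μ = -0.153 − (-0.6128)·0.121 = -0.079.

μ = -0.079, σ = 0.121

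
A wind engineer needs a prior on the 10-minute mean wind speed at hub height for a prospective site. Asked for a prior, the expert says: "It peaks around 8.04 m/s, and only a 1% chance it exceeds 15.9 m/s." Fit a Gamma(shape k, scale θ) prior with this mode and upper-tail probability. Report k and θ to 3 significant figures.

Gamma(k,θ) with k>1 has mode (k−1)θ, so θ = 8.04/(k−1).
Need P(X < 15.9) = 0.99 with θ tied to k this way. Start at k = 2, θ = 8.04: P(X<15.9) ≈ 0.588.
Too low — raise k to concentrate. Iterating converges to k ≈ 11.6.
Then θ = 8.04/(11.6−1) ≈ 0.76.

k ≈ 11.6, θ ≈ 0.76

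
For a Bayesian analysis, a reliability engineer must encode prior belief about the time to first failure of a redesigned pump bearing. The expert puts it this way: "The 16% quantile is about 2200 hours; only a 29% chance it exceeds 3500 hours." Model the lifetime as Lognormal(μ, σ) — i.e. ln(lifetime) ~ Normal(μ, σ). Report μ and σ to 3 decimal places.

μ ≈ 7.995, σ ≈ 0.300

If T ~ Lognormal(μ,σ) then ln T ~ Normal(μ,σ), so the p-quantile of ln T is μ + z_p·σ.
ln(2200) = 7.696 and ln(3500) = 8.161; z_{0.16} = -0.9945, z_{0.71} = 0.5534.
σ = (8.161 − 7.696)/(0.5534 − (-0.9945)) = 0.300.
μ = 7.696 − (-0.9945)·0.300 = 7.995.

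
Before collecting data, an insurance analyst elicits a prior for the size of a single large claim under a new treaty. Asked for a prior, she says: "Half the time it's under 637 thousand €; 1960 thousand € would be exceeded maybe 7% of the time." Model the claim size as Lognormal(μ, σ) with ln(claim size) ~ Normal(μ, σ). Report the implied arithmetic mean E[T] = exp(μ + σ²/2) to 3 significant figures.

E[T] ≈ 851 thousand €

If T ~ Lognormal(μ,σ) then ln T ~ Normal(μ,σ), so the p-quantile of ln T is μ + z_p·σ.
ln(637) = 6.457 and ln(1960) = 7.581; z_{0.5} = 0, z_{0.93} = 1.476.
σ = (7.581 − 6.457)/(1.476 − (0)) = 0.762.
μ = 6.457 − (0)·0.762 = 6.457.
E[T] = exp(μ + σ²/2) = exp(6.457 + 0.2900) = 851 thousand €.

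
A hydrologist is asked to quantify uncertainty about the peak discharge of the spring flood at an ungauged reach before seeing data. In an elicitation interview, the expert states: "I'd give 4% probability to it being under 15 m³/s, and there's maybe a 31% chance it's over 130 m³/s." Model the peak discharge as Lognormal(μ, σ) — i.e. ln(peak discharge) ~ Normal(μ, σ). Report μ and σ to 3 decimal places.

μ ≈ 4.391, σ ≈ 0.961

If T ~ Lognormal(μ,σ) then ln T ~ Normal(μ,σ), so the p-quantile of ln T is μ + z_p·σ.
ln(15) = 2.708 and ln(130) = 4.868; z_{0.04} = -1.751, z_{0.69} = 0.4959.
σ = (4.868 − 2.708)/(0.4959 − (-1.751)) = 0.961.
μ = 2.708 − (-1.751)·0.961 = 4.391.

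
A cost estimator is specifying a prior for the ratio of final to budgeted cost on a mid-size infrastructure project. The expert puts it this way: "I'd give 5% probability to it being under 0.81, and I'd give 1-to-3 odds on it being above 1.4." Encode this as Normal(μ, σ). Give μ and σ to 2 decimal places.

μ = 1.23, σ = 0.25

The p-quantile of Normal(μ,σ) is μ + z_p·σ, with z_{0.05} = -1.645 and z_{0.75} = 0.6745.
Eliminate σ: μ = (z₂·x₁ − z₁·x₂)/(z₂ − z₁) = (0.6745·0.81 − (-1.645)·1.4)/2.319 = 1.23.
Then σ = (x₂ − x₁)/(z₂ − z₁) = (1.4 − 0.81)/2.319 = 0.25.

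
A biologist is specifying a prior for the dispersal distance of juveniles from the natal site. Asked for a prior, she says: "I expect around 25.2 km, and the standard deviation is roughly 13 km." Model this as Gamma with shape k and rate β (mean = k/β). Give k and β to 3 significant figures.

For Gamma(k, rate β): mean = k/β, variance = k/β², so CV = 1/√k.
CV = SD/mean = 13/25.2 = 0.5159, hence k = 1/CV² = 3.76.
Then β = k/mean = 3.76/25.2 = 0.149.

k ≈ 3.76, β ≈ 0.149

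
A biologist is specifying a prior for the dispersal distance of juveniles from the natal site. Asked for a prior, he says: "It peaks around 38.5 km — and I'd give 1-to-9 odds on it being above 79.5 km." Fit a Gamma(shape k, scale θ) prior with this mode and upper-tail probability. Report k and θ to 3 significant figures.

k ≈ 4.65, θ ≈ 10.5

Gamma(k,θ) with k>1 has mode (k−1)θ, so θ = 38.5/(k−1).
Need P(X < 79.5) = 0.9 with θ tied to k this way. Start at k = 2, θ = 38.5: P(X<79.5) ≈ 0.611.
Too low — raise k to concentrate. Iterating converges to k ≈ 4.65.
Then θ = 38.5/(4.65−1) ≈ 10.5.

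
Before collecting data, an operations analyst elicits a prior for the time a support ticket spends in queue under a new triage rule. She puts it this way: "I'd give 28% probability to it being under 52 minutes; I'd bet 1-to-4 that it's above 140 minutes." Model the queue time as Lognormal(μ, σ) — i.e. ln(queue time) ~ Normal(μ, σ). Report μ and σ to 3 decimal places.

μ ≈ 4.356, σ ≈ 0.695

If T ~ Lognormal(μ,σ) then ln T ~ Normal(μ,σ), so the p-quantile of ln T is μ + z_p·σ.
ln(52) = 3.951 and ln(140) = 4.942; z_{0.28} = -0.5828, z_{0.8} = 0.8416.
σ = (4.942 − 3.951)/(0.8416 − (-0.5828)) = 0.695.
μ = 3.951 − (-0.5828)·0.695 = 4.356.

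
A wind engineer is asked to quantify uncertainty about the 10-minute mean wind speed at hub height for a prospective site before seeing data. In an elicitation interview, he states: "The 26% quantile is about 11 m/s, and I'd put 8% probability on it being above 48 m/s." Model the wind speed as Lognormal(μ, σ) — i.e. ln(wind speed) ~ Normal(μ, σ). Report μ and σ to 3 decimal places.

μ ≈ 2.861, σ ≈ 0.719

If T ~ Lognormal(μ,σ) then ln T ~ Normal(μ,σ), so the p-quantile of ln T is μ + z_p·σ.
ln(11) = 2.398 and ln(48) = 3.871; z_{0.26} = -0.6433, z_{0.92} = 1.405.
σ = (3.871 − 2.398)/(1.405 − (-0.6433)) = 0.719.
μ = 2.398 − (-0.6433)·0.719 = 2.861.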